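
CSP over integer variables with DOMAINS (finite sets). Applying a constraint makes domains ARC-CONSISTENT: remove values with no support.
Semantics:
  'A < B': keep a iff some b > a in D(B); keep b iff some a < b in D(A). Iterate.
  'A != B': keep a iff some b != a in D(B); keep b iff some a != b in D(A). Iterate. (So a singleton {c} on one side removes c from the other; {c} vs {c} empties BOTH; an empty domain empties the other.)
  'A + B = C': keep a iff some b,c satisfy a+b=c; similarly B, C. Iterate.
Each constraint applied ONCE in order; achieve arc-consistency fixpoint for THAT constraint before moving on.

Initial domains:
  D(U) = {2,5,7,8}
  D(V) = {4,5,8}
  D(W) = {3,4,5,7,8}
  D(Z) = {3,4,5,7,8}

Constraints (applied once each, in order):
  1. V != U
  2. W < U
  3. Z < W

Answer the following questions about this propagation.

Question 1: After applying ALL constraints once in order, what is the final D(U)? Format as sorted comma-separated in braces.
Constraint 1 (V != U) on D(V)={4,5,8} D(U)={2,5,7,8}: no change
Constraint 2 (W < U) on D(W)={3,4,5,7,8} D(U)={2,5,7,8}: W {3,4,5,7,8}->{3,4,5,7}; U {2,5,7,8}->{5,7,8}
Constraint 3 (Z < W) on D(Z)={3,4,5,7,8} D(W)={3,4,5,7}: Z {3,4,5,7,8}->{3,4,5}; W {3,4,5,7}->{4,5,7}
So after all 3 constraints: D(U) = {5,7,8}

Answer: {5,7,8}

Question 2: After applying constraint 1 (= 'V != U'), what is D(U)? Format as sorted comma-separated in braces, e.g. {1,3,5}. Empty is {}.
Constraint 1 (V != U) on D(V)={4,5,8} D(U)={2,5,7,8}: no change
So after constraint 1: D(U) = {2,5,7,8}

Answer: {2,5,7,8}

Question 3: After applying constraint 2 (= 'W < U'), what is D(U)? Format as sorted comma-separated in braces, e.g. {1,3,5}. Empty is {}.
Constraint 1 (V != U) on D(V)={4,5,8} D(U)={2,5,7,8}: no change
Constraint 2 (W < U) on D(W)={3,4,5,7,8} D(U)={2,5,7,8}: W {3,4,5,7,8}->{3,4,5,7}; U {2,5,7,8}->{5,7,8}
So after constraint 2: D(U) = {5,7,8}

Answer: {5,7,8}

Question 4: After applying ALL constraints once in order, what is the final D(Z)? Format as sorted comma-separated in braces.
Answer: {3,4,5}

Derivation:
Constraint 1 (V != U) on D(V)={4,5,8} D(U)={2,5,7,8}: no change
Constraint 2 (W < U) on D(W)={3,4,5,7,8} D(U)={2,5,7,8}: W {3,4,5,7,8}->{3,4,5,7}; U {2,5,7,8}->{5,7,8}
Constraint 3 (Z < W) on D(Z)={3,4,5,7,8} D(W)={3,4,5,7}: Z {3,4,5,7,8}->{3,4,5}; W {3,4,5,7}->{4,5,7}
So after all 3 constraints: D(Z) = {3,4,5}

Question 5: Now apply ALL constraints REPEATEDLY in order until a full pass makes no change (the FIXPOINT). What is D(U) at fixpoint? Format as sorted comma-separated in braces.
pass 0 (initial): D(U)={2,5,7,8}
pass 1: U {2,5,7,8}->{5,7,8}; W {3,4,5,7,8}->{4,5,7}; Z {3,4,5,7,8}->{3,4,5}
pass 2: no change
Fixpoint after 2 passes: D(U) = {5,7,8}

Answer: {5,7,8}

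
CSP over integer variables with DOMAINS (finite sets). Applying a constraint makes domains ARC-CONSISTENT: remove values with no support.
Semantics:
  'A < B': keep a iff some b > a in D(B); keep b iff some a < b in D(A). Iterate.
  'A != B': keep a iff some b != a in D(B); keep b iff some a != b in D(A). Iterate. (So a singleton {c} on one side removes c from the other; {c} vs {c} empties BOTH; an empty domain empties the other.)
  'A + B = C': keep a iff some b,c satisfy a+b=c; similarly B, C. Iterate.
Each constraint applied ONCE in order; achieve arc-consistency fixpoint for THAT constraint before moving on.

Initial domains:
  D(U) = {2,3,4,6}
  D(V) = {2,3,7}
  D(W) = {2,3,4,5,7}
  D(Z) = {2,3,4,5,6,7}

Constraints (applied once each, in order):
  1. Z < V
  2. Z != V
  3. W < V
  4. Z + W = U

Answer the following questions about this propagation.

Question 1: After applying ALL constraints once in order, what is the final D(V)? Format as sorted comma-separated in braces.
Constraint 1 (Z < V) on D(Z)={2,3,4,5,6,7} D(V)={2,3,7}: Z {2,3,4,5,6,7}->{2,3,4,5,6}; V {2,3,7}->{3,7}
Constraint 2 (Z != V) on D(Z)={2,3,4,5,6} D(V)={3,7}: no change
Constraint 3 (W < V) on D(W)={2,3,4,5,7} D(V)={3,7}: W {2,3,4,5,7}->{2,3,4,5}
Constraint 4 (Z + W = U) on D(Z)={2,3,4,5,6} D(W)={2,3,4,5} D(U)={2,3,4,6}: Z {2,3,4,5,6}->{2,3,4}; W {2,3,4,5}->{2,3,4}; U {2,3,4,6}->{4,6}
So after all 4 constraints: D(V) = {3,7}

Answer: {3,7}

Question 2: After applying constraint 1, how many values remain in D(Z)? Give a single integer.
Answer: 5

Derivation:
Constraint 1 (Z < V) on D(Z)={2,3,4,5,6,7} D(V)={2,3,7}: Z {2,3,4,5,6,7}->{2,3,4,5,6}; V {2,3,7}->{3,7}
So after constraint 1: D(Z)={2,3,4,5,6}, size = 5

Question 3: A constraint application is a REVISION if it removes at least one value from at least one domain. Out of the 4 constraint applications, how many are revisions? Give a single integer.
Constraint 1 (Z < V) on D(Z)={2,3,4,5,6,7} D(V)={2,3,7}: Z {2,3,4,5,6,7}->{2,3,4,5,6}; V {2,3,7}->{3,7} => REVISION
Constraint 2 (Z != V) on D(Z)={2,3,4,5,6} D(V)={3,7}: no change => not a revision
Constraint 3 (W < V) on D(W)={2,3,4,5,7} D(V)={3,7}: W {2,3,4,5,7}->{2,3,4,5} => REVISION
Constraint 4 (Z + W = U) on D(Z)={2,3,4,5,6} D(W)={2,3,4,5} D(U)={2,3,4,6}: Z {2,3,4,5,6}->{2,3,4}; W {2,3,4,5}->{2,3,4}; U {2,3,4,6}->{4,6} => REVISION
Total revisions = 3

Answer: 3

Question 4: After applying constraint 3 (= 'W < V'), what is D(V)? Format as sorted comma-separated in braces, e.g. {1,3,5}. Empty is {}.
Answer: {3,7}

Derivation:
Constraint 1 (Z < V) on D(Z)={2,3,4,5,6,7} D(V)={2,3,7}: Z {2,3,4,5,6,7}->{2,3,4,5,6}; V {2,3,7}->{3,7}
Constraint 2 (Z != V) on D(Z)={2,3,4,5,6} D(V)={3,7}: no change
Constraint 3 (W < V) on D(W)={2,3,4,5,7} D(V)={3,7}: W {2,3,4,5,7}->{2,3,4,5}
So after constraint 3: D(V) = {3,7}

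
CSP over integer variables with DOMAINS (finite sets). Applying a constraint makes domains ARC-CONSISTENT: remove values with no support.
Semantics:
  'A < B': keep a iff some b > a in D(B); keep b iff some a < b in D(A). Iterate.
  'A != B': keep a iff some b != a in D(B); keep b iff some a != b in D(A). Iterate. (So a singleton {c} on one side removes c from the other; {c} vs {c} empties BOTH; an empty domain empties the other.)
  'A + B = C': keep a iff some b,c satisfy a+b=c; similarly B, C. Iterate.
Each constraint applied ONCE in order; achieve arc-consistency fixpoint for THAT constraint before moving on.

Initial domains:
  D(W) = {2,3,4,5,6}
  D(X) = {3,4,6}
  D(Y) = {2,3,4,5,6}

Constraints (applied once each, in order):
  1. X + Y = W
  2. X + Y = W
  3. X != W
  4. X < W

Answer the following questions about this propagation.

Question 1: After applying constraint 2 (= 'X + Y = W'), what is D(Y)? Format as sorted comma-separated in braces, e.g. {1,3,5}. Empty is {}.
Answer: {2,3}

Derivation:
Constraint 1 (X + Y = W) on D(X)={3,4,6} D(Y)={2,3,4,5,6} D(W)={2,3,4,5,6}: X {3,4,6}->{3,4}; Y {2,3,4,5,6}->{2,3}; W {2,3,4,5,6}->{5,6}
Constraint 2 (X + Y = W) on D(X)={3,4} D(Y)={2,3} D(W)={5,6}: no change
So after constraint 2: D(Y) = {2,3}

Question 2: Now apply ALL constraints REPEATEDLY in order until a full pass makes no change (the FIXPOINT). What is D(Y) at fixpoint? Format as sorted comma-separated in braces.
pass 0 (initial): D(Y)={2,3,4,5,6}
pass 1: W {2,3,4,5,6}->{5,6}; X {3,4,6}->{3,4}; Y {2,3,4,5,6}->{2,3}
pass 2: no change
Fixpoint after 2 passes: D(Y) = {2,3}

Answer: {2,3}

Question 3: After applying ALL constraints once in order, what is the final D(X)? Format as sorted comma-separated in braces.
Answer: {3,4}

Derivation:
Constraint 1 (X + Y = W) on D(X)={3,4,6} D(Y)={2,3,4,5,6} D(W)={2,3,4,5,6}: X {3,4,6}->{3,4}; Y {2,3,4,5,6}->{2,3}; W {2,3,4,5,6}->{5,6}
Constraint 2 (X + Y = W) on D(X)={3,4} D(Y)={2,3} D(W)={5,6}: no change
Constraint 3 (X != W) on D(X)={3,4} D(W)={5,6}: no change
Constraint 4 (X < W) on D(X)={3,4} D(W)={5,6}: no change
So after all 4 constraints: D(X) = {3,4}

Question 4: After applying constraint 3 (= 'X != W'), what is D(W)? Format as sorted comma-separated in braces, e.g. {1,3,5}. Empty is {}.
Constraint 1 (X + Y = W) on D(X)={3,4,6} D(Y)={2,3,4,5,6} D(W)={2,3,4,5,6}: X {3,4,6}->{3,4}; Y {2,3,4,5,6}->{2,3}; W {2,3,4,5,6}->{5,6}
Constraint 2 (X + Y = W) on D(X)={3,4} D(Y)={2,3} D(W)={5,6}: no change
Constraint 3 (X != W) on D(X)={3,4} D(W)={5,6}: no change
So after constraint 3: D(W) = {5,6}

Answer: {5,6}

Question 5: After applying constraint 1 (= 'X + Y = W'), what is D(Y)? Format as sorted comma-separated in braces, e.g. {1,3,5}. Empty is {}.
Answer: {2,3}

Derivation:
Constraint 1 (X + Y = W) on D(X)={3,4,6} D(Y)={2,3,4,5,6} D(W)={2,3,4,5,6}: X {3,4,6}->{3,4}; Y {2,3,4,5,6}->{2,3}; W {2,3,4,5,6}->{5,6}
So after constraint 1: D(Y) = {2,3}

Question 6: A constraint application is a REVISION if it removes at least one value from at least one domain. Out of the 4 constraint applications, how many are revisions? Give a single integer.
Constraint 1 (X + Y = W) on D(X)={3,4,6} D(Y)={2,3,4,5,6} D(W)={2,3,4,5,6}: X {3,4,6}->{3,4}; Y {2,3,4,5,6}->{2,3}; W {2,3,4,5,6}->{5,6} => REVISION
Constraint 2 (X + Y = W) on D(X)={3,4} D(Y)={2,3} D(W)={5,6}: no change => not a revision
Constraint 3 (X != W) on D(X)={3,4} D(W)={5,6}: no change => not a revision
Constraint 4 (X < W) on D(X)={3,4} D(W)={5,6}: no change => not a revision
Total revisions = 1

Answer: 1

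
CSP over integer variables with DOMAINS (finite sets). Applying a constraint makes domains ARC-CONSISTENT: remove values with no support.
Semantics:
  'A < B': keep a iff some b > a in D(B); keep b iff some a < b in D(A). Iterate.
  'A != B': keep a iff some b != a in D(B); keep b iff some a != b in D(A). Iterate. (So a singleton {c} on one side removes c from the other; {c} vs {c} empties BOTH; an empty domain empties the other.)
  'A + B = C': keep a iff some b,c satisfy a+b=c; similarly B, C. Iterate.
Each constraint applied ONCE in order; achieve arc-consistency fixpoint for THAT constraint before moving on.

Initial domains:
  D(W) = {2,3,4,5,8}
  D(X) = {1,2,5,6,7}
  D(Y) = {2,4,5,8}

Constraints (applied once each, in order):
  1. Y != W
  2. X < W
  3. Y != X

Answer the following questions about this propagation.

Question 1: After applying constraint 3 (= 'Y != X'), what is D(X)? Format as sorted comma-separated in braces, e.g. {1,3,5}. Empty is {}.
Answer: {1,2,5,6,7}

Derivation:
Constraint 1 (Y != W) on D(Y)={2,4,5,8} D(W)={2,3,4,5,8}: no change
Constraint 2 (X < W) on D(X)={1,2,5,6,7} D(W)={2,3,4,5,8}: no change
Constraint 3 (Y != X) on D(Y)={2,4,5,8} D(X)={1,2,5,6,7}: no change
So after constraint 3: D(X) = {1,2,5,6,7}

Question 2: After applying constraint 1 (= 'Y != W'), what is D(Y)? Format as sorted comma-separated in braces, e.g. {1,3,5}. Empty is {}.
Constraint 1 (Y != W) on D(Y)={2,4,5,8} D(W)={2,3,4,5,8}: no change
So after constraint 1: D(Y) = {2,4,5,8}

Answer: {2,4,5,8}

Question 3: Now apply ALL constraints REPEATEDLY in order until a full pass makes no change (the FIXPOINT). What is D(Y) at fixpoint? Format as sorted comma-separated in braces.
Answer: {2,4,5,8}

Derivation:
pass 0 (initial): D(Y)={2,4,5,8}
pass 1: no change
Fixpoint after 1 passes: D(Y) = {2,4,5,8}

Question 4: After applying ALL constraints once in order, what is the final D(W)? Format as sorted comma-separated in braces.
Constraint 1 (Y != W) on D(Y)={2,4,5,8} D(W)={2,3,4,5,8}: no change
Constraint 2 (X < W) on D(X)={1,2,5,6,7} D(W)={2,3,4,5,8}: no change
Constraint 3 (Y != X) on D(Y)={2,4,5,8} D(X)={1,2,5,6,7}: no change
So after all 3 constraints: D(W) = {2,3,4,5,8}

Answer: {2,3,4,5,8}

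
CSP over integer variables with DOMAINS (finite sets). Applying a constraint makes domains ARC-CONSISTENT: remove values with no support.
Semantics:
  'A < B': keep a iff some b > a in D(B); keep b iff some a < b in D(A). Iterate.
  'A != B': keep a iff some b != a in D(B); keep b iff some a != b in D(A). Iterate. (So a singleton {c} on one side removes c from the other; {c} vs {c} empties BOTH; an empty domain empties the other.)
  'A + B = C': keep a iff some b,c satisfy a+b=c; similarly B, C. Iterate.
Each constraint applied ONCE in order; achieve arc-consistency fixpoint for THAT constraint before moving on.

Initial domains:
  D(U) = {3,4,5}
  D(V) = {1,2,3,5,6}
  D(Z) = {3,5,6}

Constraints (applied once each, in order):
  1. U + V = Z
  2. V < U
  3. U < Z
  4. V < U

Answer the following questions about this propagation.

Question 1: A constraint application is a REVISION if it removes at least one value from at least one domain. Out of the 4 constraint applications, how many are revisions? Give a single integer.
Constraint 1 (U + V = Z) on D(U)={3,4,5} D(V)={1,2,3,5,6} D(Z)={3,5,6}: V {1,2,3,5,6}->{1,2,3}; Z {3,5,6}->{5,6} => REVISION
Constraint 2 (V < U) on D(V)={1,2,3} D(U)={3,4,5}: no change => not a revision
Constraint 3 (U < Z) on D(U)={3,4,5} D(Z)={5,6}: no change => not a revision
Constraint 4 (V < U) on D(V)={1,2,3} D(U)={3,4,5}: no change => not a revision
Total revisions = 1

Answer: 1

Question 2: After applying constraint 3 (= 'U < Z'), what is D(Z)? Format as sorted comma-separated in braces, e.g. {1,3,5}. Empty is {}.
Constraint 1 (U + V = Z) on D(U)={3,4,5} D(V)={1,2,3,5,6} D(Z)={3,5,6}: V {1,2,3,5,6}->{1,2,3}; Z {3,5,6}->{5,6}
Constraint 2 (V < U) on D(V)={1,2,3} D(U)={3,4,5}: no change
Constraint 3 (U < Z) on D(U)={3,4,5} D(Z)={5,6}: no change
So after constraint 3: D(Z) = {5,6}

Answer: {5,6}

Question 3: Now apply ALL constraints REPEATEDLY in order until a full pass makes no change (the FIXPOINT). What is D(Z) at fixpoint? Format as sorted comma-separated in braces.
pass 0 (initial): D(Z)={3,5,6}
pass 1: V {1,2,3,5,6}->{1,2,3}; Z {3,5,6}->{5,6}
pass 2: no change
Fixpoint after 2 passes: D(Z) = {5,6}

Answer: {5,6}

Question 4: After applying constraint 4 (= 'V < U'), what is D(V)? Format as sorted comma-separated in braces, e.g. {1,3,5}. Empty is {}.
Constraint 1 (U + V = Z) on D(U)={3,4,5} D(V)={1,2,3,5,6} D(Z)={3,5,6}: V {1,2,3,5,6}->{1,2,3}; Z {3,5,6}->{5,6}
Constraint 2 (V < U) on D(V)={1,2,3} D(U)={3,4,5}: no change
Constraint 3 (U < Z) on D(U)={3,4,5} D(Z)={5,6}: no change
Constraint 4 (V < U) on D(V)={1,2,3} D(U)={3,4,5}: no change
So after constraint 4: D(V) = {1,2,3}

Answer: {1,2,3}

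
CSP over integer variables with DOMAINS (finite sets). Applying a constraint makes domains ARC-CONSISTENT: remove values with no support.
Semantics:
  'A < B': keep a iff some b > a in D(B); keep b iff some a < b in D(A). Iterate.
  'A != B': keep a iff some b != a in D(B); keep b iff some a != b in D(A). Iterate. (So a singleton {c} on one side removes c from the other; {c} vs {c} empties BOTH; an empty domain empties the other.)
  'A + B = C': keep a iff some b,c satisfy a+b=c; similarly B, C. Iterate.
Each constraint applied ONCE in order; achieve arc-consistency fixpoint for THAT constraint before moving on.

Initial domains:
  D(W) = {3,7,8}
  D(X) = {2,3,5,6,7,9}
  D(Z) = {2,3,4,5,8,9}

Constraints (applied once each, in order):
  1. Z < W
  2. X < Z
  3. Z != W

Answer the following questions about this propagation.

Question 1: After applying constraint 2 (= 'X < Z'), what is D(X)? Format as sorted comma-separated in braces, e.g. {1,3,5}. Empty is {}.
Answer: {2,3}

Derivation:
Constraint 1 (Z < W) on D(Z)={2,3,4,5,8,9} D(W)={3,7,8}: Z {2,3,4,5,8,9}->{2,3,4,5}
Constraint 2 (X < Z) on D(X)={2,3,5,6,7,9} D(Z)={2,3,4,5}: X {2,3,5,6,7,9}->{2,3}; Z {2,3,4,5}->{3,4,5}
So after constraint 2: D(X) = {2,3}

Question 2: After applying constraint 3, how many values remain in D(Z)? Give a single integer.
Answer: 3

Derivation:
Constraint 1 (Z < W) on D(Z)={2,3,4,5,8,9} D(W)={3,7,8}: Z {2,3,4,5,8,9}->{2,3,4,5}
Constraint 2 (X < Z) on D(X)={2,3,5,6,7,9} D(Z)={2,3,4,5}: X {2,3,5,6,7,9}->{2,3}; Z {2,3,4,5}->{3,4,5}
Constraint 3 (Z != W) on D(Z)={3,4,5} D(W)={3,7,8}: no change
So after constraint 3: D(Z)={3,4,5}, size = 3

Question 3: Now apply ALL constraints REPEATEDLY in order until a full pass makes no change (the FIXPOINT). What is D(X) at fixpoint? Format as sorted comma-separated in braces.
Answer: {2,3}

Derivation:
pass 0 (initial): D(X)={2,3,5,6,7,9}
pass 1: X {2,3,5,6,7,9}->{2,3}; Z {2,3,4,5,8,9}->{3,4,5}
pass 2: W {3,7,8}->{7,8}
pass 3: no change
Fixpoint after 3 passes: D(X) = {2,3}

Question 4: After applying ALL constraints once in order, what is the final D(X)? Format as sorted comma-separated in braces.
Constraint 1 (Z < W) on D(Z)={2,3,4,5,8,9} D(W)={3,7,8}: Z {2,3,4,5,8,9}->{2,3,4,5}
Constraint 2 (X < Z) on D(X)={2,3,5,6,7,9} D(Z)={2,3,4,5}: X {2,3,5,6,7,9}->{2,3}; Z {2,3,4,5}->{3,4,5}
Constraint 3 (Z != W) on D(Z)={3,4,5} D(W)={3,7,8}: no change
So after all 3 constraints: D(X) = {2,3}

Answer: {2,3}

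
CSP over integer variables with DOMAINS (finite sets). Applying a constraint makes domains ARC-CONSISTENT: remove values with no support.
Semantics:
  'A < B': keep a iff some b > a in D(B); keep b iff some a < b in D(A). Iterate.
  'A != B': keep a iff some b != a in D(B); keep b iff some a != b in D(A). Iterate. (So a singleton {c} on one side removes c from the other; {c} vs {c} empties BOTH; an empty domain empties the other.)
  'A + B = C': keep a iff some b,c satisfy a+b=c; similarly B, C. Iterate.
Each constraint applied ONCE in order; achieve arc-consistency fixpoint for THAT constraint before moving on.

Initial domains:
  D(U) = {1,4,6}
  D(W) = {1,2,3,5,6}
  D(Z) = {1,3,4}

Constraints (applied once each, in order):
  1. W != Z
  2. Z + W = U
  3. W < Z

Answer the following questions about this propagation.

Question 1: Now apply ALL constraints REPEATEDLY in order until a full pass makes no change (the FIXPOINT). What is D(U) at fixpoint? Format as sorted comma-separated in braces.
pass 0 (initial): D(U)={1,4,6}
pass 1: U {1,4,6}->{4,6}; W {1,2,3,5,6}->{1,2,3}; Z {1,3,4}->{3,4}
pass 2: no change
Fixpoint after 2 passes: D(U) = {4,6}

Answer: {4,6}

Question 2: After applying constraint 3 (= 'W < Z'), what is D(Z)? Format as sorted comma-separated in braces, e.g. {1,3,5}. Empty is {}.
Answer: {3,4}

Derivation:
Constraint 1 (W != Z) on D(W)={1,2,3,5,6} D(Z)={1,3,4}: no change
Constraint 2 (Z + W = U) on D(Z)={1,3,4} D(W)={1,2,3,5,6} D(U)={1,4,6}: W {1,2,3,5,6}->{1,2,3,5}; U {1,4,6}->{4,6}
Constraint 3 (W < Z) on D(W)={1,2,3,5} D(Z)={1,3,4}: W {1,2,3,5}->{1,2,3}; Z {1,3,4}->{3,4}
So after constraint 3: D(Z) = {3,4}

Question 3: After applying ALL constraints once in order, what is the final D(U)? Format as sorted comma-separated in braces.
Constraint 1 (W != Z) on D(W)={1,2,3,5,6} D(Z)={1,3,4}: no change
Constraint 2 (Z + W = U) on D(Z)={1,3,4} D(W)={1,2,3,5,6} D(U)={1,4,6}: W {1,2,3,5,6}->{1,2,3,5}; U {1,4,6}->{4,6}
Constraint 3 (W < Z) on D(W)={1,2,3,5} D(Z)={1,3,4}: W {1,2,3,5}->{1,2,3}; Z {1,3,4}->{3,4}
So after all 3 constraints: D(U) = {4,6}

Answer: {4,6}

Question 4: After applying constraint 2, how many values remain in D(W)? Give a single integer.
Constraint 1 (W != Z) on D(W)={1,2,3,5,6} D(Z)={1,3,4}: no change
Constraint 2 (Z + W = U) on D(Z)={1,3,4} D(W)={1,2,3,5,6} D(U)={1,4,6}: W {1,2,3,5,6}->{1,2,3,5}; U {1,4,6}->{4,6}
So after constraint 2: D(W)={1,2,3,5}, size = 4

Answer: 4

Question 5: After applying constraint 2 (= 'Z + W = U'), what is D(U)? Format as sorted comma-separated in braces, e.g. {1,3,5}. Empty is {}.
Answer: {4,6}

Derivation:
Constraint 1 (W != Z) on D(W)={1,2,3,5,6} D(Z)={1,3,4}: no change
Constraint 2 (Z + W = U) on D(Z)={1,3,4} D(W)={1,2,3,5,6} D(U)={1,4,6}: W {1,2,3,5,6}->{1,2,3,5}; U {1,4,6}->{4,6}
So after constraint 2: D(U) = {4,6}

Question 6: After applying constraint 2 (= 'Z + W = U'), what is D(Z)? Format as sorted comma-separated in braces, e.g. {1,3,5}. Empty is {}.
Constraint 1 (W != Z) on D(W)={1,2,3,5,6} D(Z)={1,3,4}: no change
Constraint 2 (Z + W = U) on D(Z)={1,3,4} D(W)={1,2,3,5,6} D(U)={1,4,6}: W {1,2,3,5,6}->{1,2,3,5}; U {1,4,6}->{4,6}
So after constraint 2: D(Z) = {1,3,4}

Answer: {1,3,4}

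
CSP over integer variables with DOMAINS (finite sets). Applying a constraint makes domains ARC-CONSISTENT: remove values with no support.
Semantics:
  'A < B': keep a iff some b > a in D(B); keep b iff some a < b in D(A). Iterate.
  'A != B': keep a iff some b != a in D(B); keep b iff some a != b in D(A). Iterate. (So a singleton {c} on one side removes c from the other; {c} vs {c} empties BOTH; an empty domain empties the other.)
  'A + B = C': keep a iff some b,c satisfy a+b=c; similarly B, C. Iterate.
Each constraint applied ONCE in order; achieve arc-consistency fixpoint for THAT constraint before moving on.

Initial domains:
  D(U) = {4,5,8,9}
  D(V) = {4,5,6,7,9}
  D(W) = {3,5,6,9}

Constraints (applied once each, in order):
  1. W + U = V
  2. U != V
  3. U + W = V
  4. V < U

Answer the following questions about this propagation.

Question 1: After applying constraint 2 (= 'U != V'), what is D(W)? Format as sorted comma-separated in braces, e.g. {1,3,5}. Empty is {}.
Answer: {3,5}

Derivation:
Constraint 1 (W + U = V) on D(W)={3,5,6,9} D(U)={4,5,8,9} D(V)={4,5,6,7,9}: W {3,5,6,9}->{3,5}; U {4,5,8,9}->{4}; V {4,5,6,7,9}->{7,9}
Constraint 2 (U != V) on D(U)={4} D(V)={7,9}: no change
So after constraint 2: D(W) = {3,5}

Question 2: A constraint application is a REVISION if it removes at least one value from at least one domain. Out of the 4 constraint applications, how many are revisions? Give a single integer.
Constraint 1 (W + U = V) on D(W)={3,5,6,9} D(U)={4,5,8,9} D(V)={4,5,6,7,9}: W {3,5,6,9}->{3,5}; U {4,5,8,9}->{4}; V {4,5,6,7,9}->{7,9} => REVISION
Constraint 2 (U != V) on D(U)={4} D(V)={7,9}: no change => not a revision
Constraint 3 (U + W = V) on D(U)={4} D(W)={3,5} D(V)={7,9}: no change => not a revision
Constraint 4 (V < U) on D(V)={7,9} D(U)={4}: V {7,9}->{}; U {4}->{} => REVISION
Total revisions = 2

Answer: 2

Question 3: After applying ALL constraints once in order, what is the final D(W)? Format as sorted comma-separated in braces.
Constraint 1 (W + U = V) on D(W)={3,5,6,9} D(U)={4,5,8,9} D(V)={4,5,6,7,9}: W {3,5,6,9}->{3,5}; U {4,5,8,9}->{4}; V {4,5,6,7,9}->{7,9}
Constraint 2 (U != V) on D(U)={4} D(V)={7,9}: no change
Constraint 3 (U + W = V) on D(U)={4} D(W)={3,5} D(V)={7,9}: no change
Constraint 4 (V < U) on D(V)={7,9} D(U)={4}: V {7,9}->{}; U {4}->{}
So after all 4 constraints: D(W) = {3,5}

Answer: {3,5}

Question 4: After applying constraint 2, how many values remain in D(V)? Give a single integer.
Constraint 1 (W + U = V) on D(W)={3,5,6,9} D(U)={4,5,8,9} D(V)={4,5,6,7,9}: W {3,5,6,9}->{3,5}; U {4,5,8,9}->{4}; V {4,5,6,7,9}->{7,9}
Constraint 2 (U != V) on D(U)={4} D(V)={7,9}: no change
So after constraint 2: D(V)={7,9}, size = 2

Answer: 2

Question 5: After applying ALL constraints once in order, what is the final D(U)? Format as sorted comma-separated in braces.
Answer: {}

Derivation:
Constraint 1 (W + U = V) on D(W)={3,5,6,9} D(U)={4,5,8,9} D(V)={4,5,6,7,9}: W {3,5,6,9}->{3,5}; U {4,5,8,9}->{4}; V {4,5,6,7,9}->{7,9}
Constraint 2 (U != V) on D(U)={4} D(V)={7,9}: no change
Constraint 3 (U + W = V) on D(U)={4} D(W)={3,5} D(V)={7,9}: no change
Constraint 4 (V < U) on D(V)={7,9} D(U)={4}: V {7,9}->{}; U {4}->{}
So after all 4 constraints: D(U) = {}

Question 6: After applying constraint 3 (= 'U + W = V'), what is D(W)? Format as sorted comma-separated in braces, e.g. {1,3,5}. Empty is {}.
Constraint 1 (W + U = V) on D(W)={3,5,6,9} D(U)={4,5,8,9} D(V)={4,5,6,7,9}: W {3,5,6,9}->{3,5}; U {4,5,8,9}->{4}; V {4,5,6,7,9}->{7,9}
Constraint 2 (U != V) on D(U)={4} D(V)={7,9}: no change
Constraint 3 (U + W = V) on D(U)={4} D(W)={3,5} D(V)={7,9}: no change
So after constraint 3: D(W) = {3,5}

Answer: {3,5}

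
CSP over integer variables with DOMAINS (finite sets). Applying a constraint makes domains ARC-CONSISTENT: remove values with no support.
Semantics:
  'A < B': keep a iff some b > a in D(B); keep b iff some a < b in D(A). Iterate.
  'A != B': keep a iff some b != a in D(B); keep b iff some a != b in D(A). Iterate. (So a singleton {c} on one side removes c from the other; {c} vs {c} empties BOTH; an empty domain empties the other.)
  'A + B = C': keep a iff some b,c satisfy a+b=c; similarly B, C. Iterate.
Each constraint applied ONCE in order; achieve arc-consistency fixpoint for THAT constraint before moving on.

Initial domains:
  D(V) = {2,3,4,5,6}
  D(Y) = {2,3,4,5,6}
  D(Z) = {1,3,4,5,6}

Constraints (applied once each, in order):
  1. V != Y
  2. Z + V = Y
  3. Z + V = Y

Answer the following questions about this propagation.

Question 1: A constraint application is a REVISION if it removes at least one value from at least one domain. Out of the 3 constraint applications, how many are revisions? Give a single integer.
Constraint 1 (V != Y) on D(V)={2,3,4,5,6} D(Y)={2,3,4,5,6}: no change => not a revision
Constraint 2 (Z + V = Y) on D(Z)={1,3,4,5,6} D(V)={2,3,4,5,6} D(Y)={2,3,4,5,6}: Z {1,3,4,5,6}->{1,3,4}; V {2,3,4,5,6}->{2,3,4,5}; Y {2,3,4,5,6}->{3,4,5,6} => REVISION
Constraint 3 (Z + V = Y) on D(Z)={1,3,4} D(V)={2,3,4,5} D(Y)={3,4,5,6}: no change => not a revision
Total revisions = 1

Answer: 1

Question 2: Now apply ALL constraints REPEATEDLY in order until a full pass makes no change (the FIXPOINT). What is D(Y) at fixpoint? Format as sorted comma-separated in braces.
Answer: {3,4,5,6}

Derivation:
pass 0 (initial): D(Y)={2,3,4,5,6}
pass 1: V {2,3,4,5,6}->{2,3,4,5}; Y {2,3,4,5,6}->{3,4,5,6}; Z {1,3,4,5,6}->{1,3,4}
pass 2: no change
Fixpoint after 2 passes: D(Y) = {3,4,5,6}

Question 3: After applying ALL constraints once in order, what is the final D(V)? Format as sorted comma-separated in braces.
Constraint 1 (V != Y) on D(V)={2,3,4,5,6} D(Y)={2,3,4,5,6}: no change
Constraint 2 (Z + V = Y) on D(Z)={1,3,4,5,6} D(V)={2,3,4,5,6} D(Y)={2,3,4,5,6}: Z {1,3,4,5,6}->{1,3,4}; V {2,3,4,5,6}->{2,3,4,5}; Y {2,3,4,5,6}->{3,4,5,6}
Constraint 3 (Z + V = Y) on D(Z)={1,3,4} D(V)={2,3,4,5} D(Y)={3,4,5,6}: no change
So after all 3 constraints: D(V) = {2,3,4,5}

Answer: {2,3,4,5}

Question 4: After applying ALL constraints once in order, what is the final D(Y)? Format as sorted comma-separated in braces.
Constraint 1 (V != Y) on D(V)={2,3,4,5,6} D(Y)={2,3,4,5,6}: no change
Constraint 2 (Z + V = Y) on D(Z)={1,3,4,5,6} D(V)={2,3,4,5,6} D(Y)={2,3,4,5,6}: Z {1,3,4,5,6}->{1,3,4}; V {2,3,4,5,6}->{2,3,4,5}; Y {2,3,4,5,6}->{3,4,5,6}
Constraint 3 (Z + V = Y) on D(Z)={1,3,4} D(V)={2,3,4,5} D(Y)={3,4,5,6}: no change
So after all 3 constraints: D(Y) = {3,4,5,6}

Answer: {3,4,5,6}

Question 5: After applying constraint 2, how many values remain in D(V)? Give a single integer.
Answer: 4

Derivation:
Constraint 1 (V != Y) on D(V)={2,3,4,5,6} D(Y)={2,3,4,5,6}: no change
Constraint 2 (Z + V = Y) on D(Z)={1,3,4,5,6} D(V)={2,3,4,5,6} D(Y)={2,3,4,5,6}: Z {1,3,4,5,6}->{1,3,4}; V {2,3,4,5,6}->{2,3,4,5}; Y {2,3,4,5,6}->{3,4,5,6}
So after constraint 2: D(V)={2,3,4,5}, size = 4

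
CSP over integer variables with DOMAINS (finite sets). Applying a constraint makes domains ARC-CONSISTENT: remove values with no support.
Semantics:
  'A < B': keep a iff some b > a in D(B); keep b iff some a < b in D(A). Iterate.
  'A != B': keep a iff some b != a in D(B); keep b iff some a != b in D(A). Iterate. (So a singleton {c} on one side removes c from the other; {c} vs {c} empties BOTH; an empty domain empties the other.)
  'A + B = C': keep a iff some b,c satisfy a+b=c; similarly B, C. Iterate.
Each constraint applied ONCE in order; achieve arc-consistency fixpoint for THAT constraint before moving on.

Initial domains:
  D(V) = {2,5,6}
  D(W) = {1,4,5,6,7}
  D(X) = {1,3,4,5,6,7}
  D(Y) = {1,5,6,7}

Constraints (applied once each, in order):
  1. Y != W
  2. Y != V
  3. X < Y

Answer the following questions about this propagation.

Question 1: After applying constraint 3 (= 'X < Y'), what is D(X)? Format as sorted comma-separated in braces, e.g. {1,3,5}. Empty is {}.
Constraint 1 (Y != W) on D(Y)={1,5,6,7} D(W)={1,4,5,6,7}: no change
Constraint 2 (Y != V) on D(Y)={1,5,6,7} D(V)={2,5,6}: no change
Constraint 3 (X < Y) on D(X)={1,3,4,5,6,7} D(Y)={1,5,6,7}: X {1,3,4,5,6,7}->{1,3,4,5,6}; Y {1,5,6,7}->{5,6,7}
So after constraint 3: D(X) = {1,3,4,5,6}

Answer: {1,3,4,5,6}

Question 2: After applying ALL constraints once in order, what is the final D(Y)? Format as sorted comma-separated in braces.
Constraint 1 (Y != W) on D(Y)={1,5,6,7} D(W)={1,4,5,6,7}: no change
Constraint 2 (Y != V) on D(Y)={1,5,6,7} D(V)={2,5,6}: no change
Constraint 3 (X < Y) on D(X)={1,3,4,5,6,7} D(Y)={1,5,6,7}: X {1,3,4,5,6,7}->{1,3,4,5,6}; Y {1,5,6,7}->{5,6,7}
So after all 3 constraints: D(Y) = {5,6,7}

Answer: {5,6,7}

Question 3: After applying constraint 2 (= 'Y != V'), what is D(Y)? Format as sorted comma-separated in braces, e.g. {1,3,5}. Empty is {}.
Answer: {1,5,6,7}

Derivation:
Constraint 1 (Y != W) on D(Y)={1,5,6,7} D(W)={1,4,5,6,7}: no change
Constraint 2 (Y != V) on D(Y)={1,5,6,7} D(V)={2,5,6}: no change
So after constraint 2: D(Y) = {1,5,6,7}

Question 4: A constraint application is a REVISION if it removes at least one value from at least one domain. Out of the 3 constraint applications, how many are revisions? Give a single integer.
Constraint 1 (Y != W) on D(Y)={1,5,6,7} D(W)={1,4,5,6,7}: no change => not a revision
Constraint 2 (Y != V) on D(Y)={1,5,6,7} D(V)={2,5,6}: no change => not a revision
Constraint 3 (X < Y) on D(X)={1,3,4,5,6,7} D(Y)={1,5,6,7}: X {1,3,4,5,6,7}->{1,3,4,5,6}; Y {1,5,6,7}->{5,6,7} => REVISION
Total revisions = 1

Answer: 1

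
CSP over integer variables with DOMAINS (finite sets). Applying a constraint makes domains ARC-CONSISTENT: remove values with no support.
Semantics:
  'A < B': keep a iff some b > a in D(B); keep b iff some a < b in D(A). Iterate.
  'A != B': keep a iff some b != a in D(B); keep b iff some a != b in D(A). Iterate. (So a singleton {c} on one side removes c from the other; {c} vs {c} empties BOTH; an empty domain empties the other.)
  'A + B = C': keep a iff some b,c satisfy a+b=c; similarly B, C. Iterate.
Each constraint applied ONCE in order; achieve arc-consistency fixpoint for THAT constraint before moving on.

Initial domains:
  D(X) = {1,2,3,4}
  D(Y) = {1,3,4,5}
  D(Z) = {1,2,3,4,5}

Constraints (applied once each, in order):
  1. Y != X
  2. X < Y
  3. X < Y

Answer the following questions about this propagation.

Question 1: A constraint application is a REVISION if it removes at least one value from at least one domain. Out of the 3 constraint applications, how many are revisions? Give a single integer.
Answer: 1

Derivation:
Constraint 1 (Y != X) on D(Y)={1,3,4,5} D(X)={1,2,3,4}: no change => not a revision
Constraint 2 (X < Y) on D(X)={1,2,3,4} D(Y)={1,3,4,5}: Y {1,3,4,5}->{3,4,5} => REVISION
Constraint 3 (X < Y) on D(X)={1,2,3,4} D(Y)={3,4,5}: no change => not a revision
Total revisions = 1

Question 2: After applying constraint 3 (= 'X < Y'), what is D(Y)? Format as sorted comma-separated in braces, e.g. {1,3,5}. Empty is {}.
Constraint 1 (Y != X) on D(Y)={1,3,4,5} D(X)={1,2,3,4}: no change
Constraint 2 (X < Y) on D(X)={1,2,3,4} D(Y)={1,3,4,5}: Y {1,3,4,5}->{3,4,5}
Constraint 3 (X < Y) on D(X)={1,2,3,4} D(Y)={3,4,5}: no change
So after constraint 3: D(Y) = {3,4,5}

Answer: {3,4,5}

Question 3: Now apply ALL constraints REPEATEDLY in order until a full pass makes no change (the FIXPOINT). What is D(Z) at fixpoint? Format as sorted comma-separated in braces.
pass 0 (initial): D(Z)={1,2,3,4,5}
pass 1: Y {1,3,4,5}->{3,4,5}
pass 2: no change
Fixpoint after 2 passes: D(Z) = {1,2,3,4,5}

Answer: {1,2,3,4,5}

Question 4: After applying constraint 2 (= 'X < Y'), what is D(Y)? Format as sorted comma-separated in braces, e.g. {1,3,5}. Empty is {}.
Constraint 1 (Y != X) on D(Y)={1,3,4,5} D(X)={1,2,3,4}: no change
Constraint 2 (X < Y) on D(X)={1,2,3,4} D(Y)={1,3,4,5}: Y {1,3,4,5}->{3,4,5}
So after constraint 2: D(Y) = {3,4,5}

Answer: {3,4,5}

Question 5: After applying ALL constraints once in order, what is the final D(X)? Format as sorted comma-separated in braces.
Constraint 1 (Y != X) on D(Y)={1,3,4,5} D(X)={1,2,3,4}: no change
Constraint 2 (X < Y) on D(X)={1,2,3,4} D(Y)={1,3,4,5}: Y {1,3,4,5}->{3,4,5}
Constraint 3 (X < Y) on D(X)={1,2,3,4} D(Y)={3,4,5}: no change
So after all 3 constraints: D(X) = {1,2,3,4}

Answer: {1,2,3,4}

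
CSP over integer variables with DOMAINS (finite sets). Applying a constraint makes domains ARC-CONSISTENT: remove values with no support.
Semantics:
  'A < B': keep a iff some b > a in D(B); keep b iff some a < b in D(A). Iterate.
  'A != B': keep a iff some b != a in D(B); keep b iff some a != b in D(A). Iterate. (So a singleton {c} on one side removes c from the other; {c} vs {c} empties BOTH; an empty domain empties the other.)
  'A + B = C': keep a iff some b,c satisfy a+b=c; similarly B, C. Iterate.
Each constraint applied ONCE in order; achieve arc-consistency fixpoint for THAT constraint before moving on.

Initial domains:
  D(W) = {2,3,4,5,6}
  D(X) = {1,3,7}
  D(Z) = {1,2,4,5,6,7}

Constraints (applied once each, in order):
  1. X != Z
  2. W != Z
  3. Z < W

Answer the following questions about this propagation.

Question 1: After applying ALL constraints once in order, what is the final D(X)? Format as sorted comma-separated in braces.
Constraint 1 (X != Z) on D(X)={1,3,7} D(Z)={1,2,4,5,6,7}: no change
Constraint 2 (W != Z) on D(W)={2,3,4,5,6} D(Z)={1,2,4,5,6,7}: no change
Constraint 3 (Z < W) on D(Z)={1,2,4,5,6,7} D(W)={2,3,4,5,6}: Z {1,2,4,5,6,7}->{1,2,4,5}
So after all 3 constraints: D(X) = {1,3,7}

Answer: {1,3,7}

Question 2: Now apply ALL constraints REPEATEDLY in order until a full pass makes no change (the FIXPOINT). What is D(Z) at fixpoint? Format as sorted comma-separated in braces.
pass 0 (initial): D(Z)={1,2,4,5,6,7}
pass 1: Z {1,2,4,5,6,7}->{1,2,4,5}
pass 2: no change
Fixpoint after 2 passes: D(Z) = {1,2,4,5}

Answer: {1,2,4,5}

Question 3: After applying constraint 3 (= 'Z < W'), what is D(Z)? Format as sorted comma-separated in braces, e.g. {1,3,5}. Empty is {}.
Constraint 1 (X != Z) on D(X)={1,3,7} D(Z)={1,2,4,5,6,7}: no change
Constraint 2 (W != Z) on D(W)={2,3,4,5,6} D(Z)={1,2,4,5,6,7}: no change
Constraint 3 (Z < W) on D(Z)={1,2,4,5,6,7} D(W)={2,3,4,5,6}: Z {1,2,4,5,6,7}->{1,2,4,5}
So after constraint 3: D(Z) = {1,2,4,5}

Answer: {1,2,4,5}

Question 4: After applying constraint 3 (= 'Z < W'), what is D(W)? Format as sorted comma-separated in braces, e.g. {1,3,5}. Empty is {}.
Constraint 1 (X != Z) on D(X)={1,3,7} D(Z)={1,2,4,5,6,7}: no change
Constraint 2 (W != Z) on D(W)={2,3,4,5,6} D(Z)={1,2,4,5,6,7}: no change
Constraint 3 (Z < W) on D(Z)={1,2,4,5,6,7} D(W)={2,3,4,5,6}: Z {1,2,4,5,6,7}->{1,2,4,5}
So after constraint 3: D(W) = {2,3,4,5,6}

Answer: {2,3,4,5,6}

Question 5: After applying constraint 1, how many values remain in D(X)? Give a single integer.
Answer: 3

Derivation:
Constraint 1 (X != Z) on D(X)={1,3,7} D(Z)={1,2,4,5,6,7}: no change
So after constraint 1: D(X)={1,3,7}, size = 3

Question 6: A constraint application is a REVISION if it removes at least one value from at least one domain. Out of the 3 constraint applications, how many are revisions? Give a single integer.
Answer: 1

Derivation:
Constraint 1 (X != Z) on D(X)={1,3,7} D(Z)={1,2,4,5,6,7}: no change => not a revision
Constraint 2 (W != Z) on D(W)={2,3,4,5,6} D(Z)={1,2,4,5,6,7}: no change => not a revision
Constraint 3 (Z < W) on D(Z)={1,2,4,5,6,7} D(W)={2,3,4,5,6}: Z {1,2,4,5,6,7}->{1,2,4,5} => REVISION
Total revisions = 1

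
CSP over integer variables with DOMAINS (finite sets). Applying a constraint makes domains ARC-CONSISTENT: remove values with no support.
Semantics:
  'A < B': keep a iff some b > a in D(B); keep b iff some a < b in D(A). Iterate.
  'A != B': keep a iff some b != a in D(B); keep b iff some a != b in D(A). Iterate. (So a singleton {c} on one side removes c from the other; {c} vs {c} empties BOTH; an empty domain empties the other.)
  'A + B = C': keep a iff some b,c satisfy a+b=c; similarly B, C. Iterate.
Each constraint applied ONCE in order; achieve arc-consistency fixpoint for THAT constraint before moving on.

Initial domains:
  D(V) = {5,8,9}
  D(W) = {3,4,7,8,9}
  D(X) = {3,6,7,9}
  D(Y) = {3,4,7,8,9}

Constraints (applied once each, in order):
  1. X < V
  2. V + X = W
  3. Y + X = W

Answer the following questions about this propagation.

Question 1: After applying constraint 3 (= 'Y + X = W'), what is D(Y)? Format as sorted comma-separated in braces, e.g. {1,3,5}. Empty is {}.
Constraint 1 (X < V) on D(X)={3,6,7,9} D(V)={5,8,9}: X {3,6,7,9}->{3,6,7}
Constraint 2 (V + X = W) on D(V)={5,8,9} D(X)={3,6,7} D(W)={3,4,7,8,9}: V {5,8,9}->{5}; X {3,6,7}->{3}; W {3,4,7,8,9}->{8}
Constraint 3 (Y + X = W) on D(Y)={3,4,7,8,9} D(X)={3} D(W)={8}: Y {3,4,7,8,9}->{}; X {3}->{}; W {8}->{}
So after constraint 3: D(Y) = {}

Answer: {}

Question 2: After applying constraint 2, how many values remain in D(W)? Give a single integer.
Answer: 1

Derivation:
Constraint 1 (X < V) on D(X)={3,6,7,9} D(V)={5,8,9}: X {3,6,7,9}->{3,6,7}
Constraint 2 (V + X = W) on D(V)={5,8,9} D(X)={3,6,7} D(W)={3,4,7,8,9}: V {5,8,9}->{5}; X {3,6,7}->{3}; W {3,4,7,8,9}->{8}
So after constraint 2: D(W)={8}, size = 1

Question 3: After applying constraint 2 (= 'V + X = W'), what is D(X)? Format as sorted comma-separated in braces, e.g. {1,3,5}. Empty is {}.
Constraint 1 (X < V) on D(X)={3,6,7,9} D(V)={5,8,9}: X {3,6,7,9}->{3,6,7}
Constraint 2 (V + X = W) on D(V)={5,8,9} D(X)={3,6,7} D(W)={3,4,7,8,9}: V {5,8,9}->{5}; X {3,6,7}->{3}; W {3,4,7,8,9}->{8}
So after constraint 2: D(X) = {3}

Answer: {3}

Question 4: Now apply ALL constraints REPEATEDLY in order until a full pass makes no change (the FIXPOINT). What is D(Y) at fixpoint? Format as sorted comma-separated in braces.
Answer: {}

Derivation:
pass 0 (initial): D(Y)={3,4,7,8,9}
pass 1: V {5,8,9}->{5}; W {3,4,7,8,9}->{}; X {3,6,7,9}->{}; Y {3,4,7,8,9}->{}
pass 2: V {5}->{}
pass 3: no change
Fixpoint after 3 passes: D(Y) = {}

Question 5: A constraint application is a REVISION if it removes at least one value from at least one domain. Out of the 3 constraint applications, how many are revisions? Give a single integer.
Answer: 3

Derivation:
Constraint 1 (X < V) on D(X)={3,6,7,9} D(V)={5,8,9}: X {3,6,7,9}->{3,6,7} => REVISION
Constraint 2 (V + X = W) on D(V)={5,8,9} D(X)={3,6,7} D(W)={3,4,7,8,9}: V {5,8,9}->{5}; X {3,6,7}->{3}; W {3,4,7,8,9}->{8} => REVISION
Constraint 3 (Y + X = W) on D(Y)={3,4,7,8,9} D(X)={3} D(W)={8}: Y {3,4,7,8,9}->{}; X {3}->{}; W {8}->{} => REVISION
Total revisions = 3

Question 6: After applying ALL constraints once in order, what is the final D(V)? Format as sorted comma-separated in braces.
Constraint 1 (X < V) on D(X)={3,6,7,9} D(V)={5,8,9}: X {3,6,7,9}->{3,6,7}
Constraint 2 (V + X = W) on D(V)={5,8,9} D(X)={3,6,7} D(W)={3,4,7,8,9}: V {5,8,9}->{5}; X {3,6,7}->{3}; W {3,4,7,8,9}->{8}
Constraint 3 (Y + X = W) on D(Y)={3,4,7,8,9} D(X)={3} D(W)={8}: Y {3,4,7,8,9}->{}; X {3}->{}; W {8}->{}
So after all 3 constraints: D(V) = {5}

Answer: {5}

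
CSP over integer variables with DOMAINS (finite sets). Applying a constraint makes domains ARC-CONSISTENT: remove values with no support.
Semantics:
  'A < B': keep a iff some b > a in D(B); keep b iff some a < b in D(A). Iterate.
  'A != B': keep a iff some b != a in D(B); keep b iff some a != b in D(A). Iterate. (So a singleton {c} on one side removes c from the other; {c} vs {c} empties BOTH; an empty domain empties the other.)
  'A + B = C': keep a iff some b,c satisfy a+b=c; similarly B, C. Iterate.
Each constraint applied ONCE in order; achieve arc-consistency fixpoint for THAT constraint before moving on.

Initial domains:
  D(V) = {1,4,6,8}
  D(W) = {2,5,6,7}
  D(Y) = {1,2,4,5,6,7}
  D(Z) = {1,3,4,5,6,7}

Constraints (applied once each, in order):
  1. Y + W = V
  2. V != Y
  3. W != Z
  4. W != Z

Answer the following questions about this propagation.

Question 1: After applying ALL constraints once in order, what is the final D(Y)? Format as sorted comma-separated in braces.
Answer: {1,2,4,6}

Derivation:
Constraint 1 (Y + W = V) on D(Y)={1,2,4,5,6,7} D(W)={2,5,6,7} D(V)={1,4,6,8}: Y {1,2,4,5,6,7}->{1,2,4,6}; V {1,4,6,8}->{4,6,8}
Constraint 2 (V != Y) on D(V)={4,6,8} D(Y)={1,2,4,6}: no change
Constraint 3 (W != Z) on D(W)={2,5,6,7} D(Z)={1,3,4,5,6,7}: no change
Constraint 4 (W != Z) on D(W)={2,5,6,7} D(Z)={1,3,4,5,6,7}: no change
So after all 4 constraints: D(Y) = {1,2,4,6}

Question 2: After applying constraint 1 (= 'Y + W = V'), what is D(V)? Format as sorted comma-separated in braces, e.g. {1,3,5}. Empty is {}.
Answer: {4,6,8}

Derivation:
Constraint 1 (Y + W = V) on D(Y)={1,2,4,5,6,7} D(W)={2,5,6,7} D(V)={1,4,6,8}: Y {1,2,4,5,6,7}->{1,2,4,6}; V {1,4,6,8}->{4,6,8}
So after constraint 1: D(V) = {4,6,8}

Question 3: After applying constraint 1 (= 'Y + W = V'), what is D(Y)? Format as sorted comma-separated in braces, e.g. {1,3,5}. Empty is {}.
Constraint 1 (Y + W = V) on D(Y)={1,2,4,5,6,7} D(W)={2,5,6,7} D(V)={1,4,6,8}: Y {1,2,4,5,6,7}->{1,2,4,6}; V {1,4,6,8}->{4,6,8}
So after constraint 1: D(Y) = {1,2,4,6}

Answer: {1,2,4,6}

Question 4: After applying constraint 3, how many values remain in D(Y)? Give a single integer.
Constraint 1 (Y + W = V) on D(Y)={1,2,4,5,6,7} D(W)={2,5,6,7} D(V)={1,4,6,8}: Y {1,2,4,5,6,7}->{1,2,4,6}; V {1,4,6,8}->{4,6,8}
Constraint 2 (V != Y) on D(V)={4,6,8} D(Y)={1,2,4,6}: no change
Constraint 3 (W != Z) on D(W)={2,5,6,7} D(Z)={1,3,4,5,6,7}: no change
So after constraint 3: D(Y)={1,2,4,6}, size = 4

Answer: 4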